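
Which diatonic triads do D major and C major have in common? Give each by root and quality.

Triads in D major: D (I), Em (ii), F#m (iii), G (IV), A (V), Bm (vi), C#dim (vii°).
Triads in C major: C (I), Dm (ii), Em (iii), F (IV), G (V), Am (vi), Bdim (vii°).
Shared triads with their functions: Em (ii in D major, iii in C major); G (IV in D major, V in C major).

Em, G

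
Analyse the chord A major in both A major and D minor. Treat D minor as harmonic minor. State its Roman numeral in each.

The scale of A major is A B C♯ D E F♯ G♯; A is degree 1, and the triad built there (A-C♯-E) is major, so it is I.
The scale of D minor (harmonic minor) is D E F G A B♭ C♯; A is degree 5, and the triad built there (A-C♯-E) is major, so it is V.

I in A major; V in D minor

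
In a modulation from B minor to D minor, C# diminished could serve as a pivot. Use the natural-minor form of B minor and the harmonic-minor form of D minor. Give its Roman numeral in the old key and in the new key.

ii° in B minor; vii° in D minor

The scale of B minor (natural minor) is B C# D E F# G A; C# is degree 2, and the triad built there (C#-E-G) is diminished, so it is ii°.
The scale of D minor (harmonic minor) is D E F G A Bb C#; C# is degree 7, and the triad built there (C#-E-G) is diminished, so it is vii°.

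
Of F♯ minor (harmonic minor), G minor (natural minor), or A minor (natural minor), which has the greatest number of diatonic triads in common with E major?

F♯ minor

Triads of E major: E (I), F♯m (ii), G♯m (iii), A (IV), B (V), C♯m (vi), D♯dim (vii°).
F♯ minor (harmonic minor) shares 1: F♯m.
G minor (natural minor) shares 0: none.
A minor (natural minor) shares 0: none.
The most common triads (1) are shared with F♯ minor.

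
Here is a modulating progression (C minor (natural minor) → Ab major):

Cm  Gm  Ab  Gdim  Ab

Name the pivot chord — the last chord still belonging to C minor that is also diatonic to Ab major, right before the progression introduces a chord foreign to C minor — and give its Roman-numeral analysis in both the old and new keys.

Ab — VI in C minor, I in Ab major

Chords diatonic to C minor: Cm, Ddim, Eb, Fm, Gm, Ab, Bb.
Reading the progression, the first chord not in that set is Gdim, so the modulation leaves C minor there.
The chord immediately before Gdim is Ab, which is diatonic to both keys: VI in C minor and I in Ab major.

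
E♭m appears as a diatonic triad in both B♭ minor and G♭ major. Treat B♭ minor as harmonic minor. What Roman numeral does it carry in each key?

The scale of B♭ minor (harmonic minor) is B♭ C D♭ E♭ F G♭ A; E♭ is degree 4, and the triad built there (E♭-G♭-B♭) is minor, so it is iv.
The scale of G♭ major is G♭ A♭ B♭ C♭ D♭ E♭ F; E♭ is degree 6, and the triad built there (E♭-G♭-B♭) is minor, so it is vi.

iv in B♭ minor; vi in G♭ major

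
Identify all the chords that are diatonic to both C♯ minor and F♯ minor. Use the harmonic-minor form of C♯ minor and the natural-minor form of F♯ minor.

C♯m, F♯m, A

Triads in C♯ minor (harmonic minor): C♯ minor (i), D♯ diminished (ii°), E augmented (III+), F♯ minor (iv), G♯ major (V), A major (VI), B♯ diminished (vii°).
Triads in F♯ minor (natural minor): F♯ minor (i), G♯ diminished (ii°), A major (III), B minor (iv), C♯ minor (v), D major (VI), E major (VII).
Shared triads with their functions: C♯ minor (i in C♯ minor, v in F♯ minor); F♯ minor (iv in C♯ minor, i in F♯ minor); A major (VI in C♯ minor, III in F♯ minor).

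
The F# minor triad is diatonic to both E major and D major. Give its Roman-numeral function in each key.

The scale of E major is E F# G# A B C# D#; F# is degree 2, and the triad built there (F#-A-C#) is minor, so it is ii.
The scale of D major is D E F# G A B C#; F# is degree 3, and the triad built there (F#-A-C#) is minor, so it is iii.

ii in E major; iii in D major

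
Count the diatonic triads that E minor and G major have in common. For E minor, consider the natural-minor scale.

7

Diatonic triads of E minor (natural minor): Em (i), F#dim (ii°), G (III), Am (iv), Bm (v), C (VI), D (VII).
Diatonic triads of G major: G (I), Am (ii), Bm (iii), C (IV), D (V), Em (vi), F#dim (vii°).
Matching root and quality in both lists: Em, F#dim, G, Am, Bm, C, D.
That gives 7 common triads.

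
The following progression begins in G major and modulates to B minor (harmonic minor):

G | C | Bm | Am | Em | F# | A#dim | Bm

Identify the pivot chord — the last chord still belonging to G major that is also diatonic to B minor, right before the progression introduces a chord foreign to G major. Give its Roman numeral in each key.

Chords diatonic to G major: G, Am, Bm, C, D, Em, F#dim.
Reading the progression, the first chord not in that set is F#, so the modulation leaves G major there.
The chord immediately before F# is Em, which is diatonic to both keys: vi in G major and iv in B minor.

Em — vi in G major, iv in B minor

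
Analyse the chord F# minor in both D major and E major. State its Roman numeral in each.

The scale of D major is D E F# G A B C#; F# is degree 3, and the triad built there (F#-A-C#) is minor, so it is iii.
The scale of E major is E F# G# A B C# D#; F# is degree 2, and the triad built there (F#-A-C#) is minor, so it is ii.

iii in D major; ii in E major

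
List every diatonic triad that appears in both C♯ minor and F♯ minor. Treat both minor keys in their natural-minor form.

Triads in C♯ minor (natural minor): C♯ minor (i), D♯ diminished (ii°), E major (III), F♯ minor (iv), G♯ minor (v), A major (VI), B major (VII).
Triads in F♯ minor (natural minor): F♯ minor (i), G♯ diminished (ii°), A major (III), B minor (iv), C♯ minor (v), D major (VI), E major (VII).
Shared triads with their functions: C♯ minor (i in C♯ minor, v in F♯ minor); E major (III in C♯ minor, VII in F♯ minor); F♯ minor (iv in C♯ minor, i in F♯ minor); A major (VI in C♯ minor, III in F♯ minor).

C♯m, E, F♯m, A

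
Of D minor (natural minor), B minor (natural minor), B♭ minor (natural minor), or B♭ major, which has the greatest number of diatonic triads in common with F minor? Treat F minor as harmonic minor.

Triads of F minor (harmonic minor): Fm (i), Gdim (ii°), A♭aug (III+), B♭m (iv), C (V), D♭ (VI), Edim (vii°).
D minor (natural minor) shares 2: C, Edim.
B minor (natural minor) shares 0: none.
B♭ minor (natural minor) shares 3: Fm, B♭m, D♭.
B♭ major shares 0: none.
The most common triads (3) are shared with B♭ minor.

B♭ minor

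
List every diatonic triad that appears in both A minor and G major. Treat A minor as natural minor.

Am, C, Em, G

Triads in A minor (natural minor): Am (i), Bdim (ii°), C (III), Dm (iv), Em (v), F (VI), G (VII).
Triads in G major: G (I), Am (ii), Bm (iii), C (IV), D (V), Em (vi), F#dim (vii°).
Shared triads with their functions: Am (i in A minor, ii in G major); C (III in A minor, IV in G major); Em (v in A minor, vi in G major); G (VII in A minor, I in G major).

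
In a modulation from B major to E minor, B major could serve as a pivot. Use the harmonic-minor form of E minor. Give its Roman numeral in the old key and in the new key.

The scale of B major is B C# D# E F# G# A#; B is degree 1, and the triad built there (B-D#-F#) is major, so it is I.
The scale of E minor (harmonic minor) is E F# G A B C D#; B is degree 5, and the triad built there (B-D#-F#) is major, so it is V.

I in B major; V in E minor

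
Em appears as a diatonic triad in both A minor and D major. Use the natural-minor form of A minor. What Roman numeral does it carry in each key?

The scale of A minor (natural minor) is A B C D E F G; E is degree 5, and the triad built there (E-G-B) is minor, so it is v.
The scale of D major is D E F# G A B C#; E is degree 2, and the triad built there (E-G-B) is minor, so it is ii.

v in A minor; ii in D major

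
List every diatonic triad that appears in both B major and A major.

Triads in B major: B major (I), C# minor (ii), D# minor (iii), E major (IV), F# major (V), G# minor (vi), A# diminished (vii°).
Triads in A major: A major (I), B minor (ii), C# minor (iii), D major (IV), E major (V), F# minor (vi), G# diminished (vii°).
Shared triads with their functions: C# minor (ii in B major, iii in A major); E major (IV in B major, V in A major).

C#m, E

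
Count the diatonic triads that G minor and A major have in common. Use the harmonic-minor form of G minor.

Diatonic triads of G minor (harmonic minor): G minor (i), A diminished (ii°), Bb augmented (III+), C minor (iv), D major (V), Eb major (VI), F# diminished (vii°).
Diatonic triads of A major: A major (I), B minor (ii), C# minor (iii), D major (IV), E major (V), F# minor (vi), G# diminished (vii°).
Matching root and quality in both lists: D major.
That gives 1 common triad.

1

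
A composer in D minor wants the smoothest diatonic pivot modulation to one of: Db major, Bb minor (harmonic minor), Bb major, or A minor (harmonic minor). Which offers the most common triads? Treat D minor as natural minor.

Triads of D minor (natural minor): Dm (i), Edim (ii°), F (III), Gm (iv), Am (v), Bb (VI), C (VII).
Db major shares 0: none.
Bb minor (harmonic minor) shares 1: F.
Bb major shares 4: Dm, F, Gm, Bb.
A minor (harmonic minor) shares 3: Dm, F, Am.
The most common triads (4) are shared with Bb major.

Bb major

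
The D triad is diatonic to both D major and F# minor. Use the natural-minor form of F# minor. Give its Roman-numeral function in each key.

The scale of D major is D E F# G A B C#; D is degree 1, and the triad built there (D-F#-A) is major, so it is I.
The scale of F# minor (natural minor) is F# G# A B C# D E; D is degree 6, and the triad built there (D-F#-A) is major, so it is VI.

I in D major; VI in F# minor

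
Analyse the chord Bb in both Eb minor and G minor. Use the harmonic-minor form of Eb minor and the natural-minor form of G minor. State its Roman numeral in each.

V in Eb minor; III in G minor

The scale of Eb minor (harmonic minor) is Eb F Gb Ab Bb Cb D; Bb is degree 5, and the triad built there (Bb-D-F) is major, so it is V.
The scale of G minor (natural minor) is G A Bb C D Eb F; Bb is degree 3, and the triad built there (Bb-D-F) is major, so it is III.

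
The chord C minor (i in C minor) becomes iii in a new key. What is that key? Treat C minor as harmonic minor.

The numeral iii denotes a minor triad on scale degree 3. With C on degree 3, the tonic of the new key is Ab.
Degree 3 carries a minor triad in major keys, so the destination is Ab major.
Check: the diatonic triads of Ab major are Ab (I), Bbm (ii), Cm (iii), Db (IV), Eb (V), Fm (vi), Gdim (vii°) — C minor is indeed iii.

Ab major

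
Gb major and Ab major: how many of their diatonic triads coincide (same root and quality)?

Diatonic triads of Gb major: Gb major (I), Ab minor (ii), Bb minor (iii), Cb major (IV), Db major (V), Eb minor (vi), F diminished (vii°).
Diatonic triads of Ab major: Ab major (I), Bb minor (ii), C minor (iii), Db major (IV), Eb major (V), F minor (vi), G diminished (vii°).
Matching root and quality in both lists: Bb minor, Db major.
That gives 2 common triads.

2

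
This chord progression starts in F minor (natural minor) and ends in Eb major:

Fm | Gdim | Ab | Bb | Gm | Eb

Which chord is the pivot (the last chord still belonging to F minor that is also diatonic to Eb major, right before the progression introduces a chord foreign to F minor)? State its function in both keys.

Chords diatonic to F minor: Fm, Gdim, Ab, Bbm, Cm, Db, Eb.
Reading the progression, the first chord not in that set is Bb, so the modulation leaves F minor there.
The chord immediately before Bb is Ab, which is diatonic to both keys: III in F minor and IV in Eb major.

Ab — III in F minor, IV in Eb major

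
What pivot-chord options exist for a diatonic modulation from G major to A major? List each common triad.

Triads in G major: G (I), Am (ii), Bm (iii), C (IV), D (V), Em (vi), F#dim (vii°).
Triads in A major: A (I), Bm (ii), C#m (iii), D (IV), E (V), F#m (vi), G#dim (vii°).
Shared triads with their functions: Bm (iii in G major, ii in A major); D (V in G major, IV in A major).

Bm, D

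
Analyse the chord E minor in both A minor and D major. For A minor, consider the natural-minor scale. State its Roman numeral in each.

The scale of A minor (natural minor) is A B C D E F G; E is degree 5, and the triad built there (E-G-B) is minor, so it is v.
The scale of D major is D E F♯ G A B C♯; E is degree 2, and the triad built there (E-G-B) is minor, so it is ii.

v in A minor; ii in D major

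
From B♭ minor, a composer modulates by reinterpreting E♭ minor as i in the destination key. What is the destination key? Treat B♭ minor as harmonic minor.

The numeral i denotes a minor triad on scale degree 1. With E♭ on degree 1, the tonic of the new key is E♭.
Degree 1 carries a minor triad in minor keys, so the destination is E♭ minor.
Check: the diatonic triads of E♭ minor (natural minor) are E♭m (i), Fdim (ii°), G♭ (III), A♭m (iv), B♭m (v), C♭ (VI), D♭ (VII) — E♭ minor is indeed i.

E♭ minor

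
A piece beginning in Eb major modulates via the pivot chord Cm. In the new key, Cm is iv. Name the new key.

The numeral iv denotes a minor triad on scale degree 4. With C on degree 4, the tonic of the new key is G.
Degree 4 carries a minor triad in minor keys, so the destination is G minor.
Check: the diatonic triads of G minor (natural minor) are Gm (i), Adim (ii°), Bb (III), Cm (iv), Dm (v), Eb (VI), F (VII) — Cm is indeed iv.

G minor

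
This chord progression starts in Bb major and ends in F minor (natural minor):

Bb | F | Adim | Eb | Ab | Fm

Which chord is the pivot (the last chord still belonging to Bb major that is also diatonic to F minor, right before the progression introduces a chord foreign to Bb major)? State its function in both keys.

Eb — IV in Bb major, VII in F minor

Chords diatonic to Bb major: Bb, Cm, Dm, Eb, F, Gm, Adim.
Reading the progression, the first chord not in that set is Ab, so the modulation leaves Bb major there.
The chord immediately before Ab is Eb, which is diatonic to both keys: IV in Bb major and VII in F minor.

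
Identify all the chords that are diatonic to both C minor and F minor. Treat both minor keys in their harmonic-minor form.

Fm

Triads in C minor (harmonic minor): Cm (i), Ddim (ii°), Ebaug (III+), Fm (iv), G (V), Ab (VI), Bdim (vii°).
Triads in F minor (harmonic minor): Fm (i), Gdim (ii°), Abaug (III+), Bbm (iv), C (V), Db (VI), Edim (vii°).
Shared triads with their functions: Fm (iv in C minor, i in F minor).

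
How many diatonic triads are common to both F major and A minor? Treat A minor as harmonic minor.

3

Diatonic triads of F major: F major (I), G minor (ii), A minor (iii), Bb major (IV), C major (V), D minor (vi), E diminished (vii°).
Diatonic triads of A minor (harmonic minor): A minor (i), B diminished (ii°), C augmented (III+), D minor (iv), E major (V), F major (VI), G# diminished (vii°).
Matching root and quality in both lists: F major, A minor, D minor.
That gives 3 common triads.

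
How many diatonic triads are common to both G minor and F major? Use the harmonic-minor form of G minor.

Diatonic triads of G minor (harmonic minor): Gm (i), Adim (ii°), Bbaug (III+), Cm (iv), D (V), Eb (VI), F#dim (vii°).
Diatonic triads of F major: F (I), Gm (ii), Am (iii), Bb (IV), C (V), Dm (vi), Edim (vii°).
Matching root and quality in both lists: Gm.
That gives 1 common triad.

1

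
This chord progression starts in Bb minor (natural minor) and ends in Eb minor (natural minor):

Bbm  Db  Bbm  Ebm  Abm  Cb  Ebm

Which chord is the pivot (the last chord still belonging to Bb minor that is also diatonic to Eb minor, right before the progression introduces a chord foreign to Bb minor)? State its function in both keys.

Ebm — iv in Bb minor, i in Eb minor

Chords diatonic to Bb minor: Bbm, Cdim, Db, Ebm, Fm, Gb, Ab.
Reading the progression, the first chord not in that set is Abm, so the modulation leaves Bb minor there.
The chord immediately before Abm is Ebm, which is diatonic to both keys: iv in Bb minor and i in Eb minor.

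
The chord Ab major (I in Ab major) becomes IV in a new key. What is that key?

The numeral IV denotes a major triad on scale degree 4. With Ab on degree 4, the tonic of the new key is Eb.
Degree 4 carries a major triad in major keys, so the destination is Eb major.
Check: the diatonic triads of Eb major are Eb (I), Fm (ii), Gm (iii), Ab (IV), Bb (V), Cm (vi), Ddim (vii°) — Ab major is indeed IV.

Eb major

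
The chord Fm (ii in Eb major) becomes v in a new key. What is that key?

The numeral v denotes a minor triad on scale degree 5. With F on degree 5, the tonic of the new key is Bb.
Degree 5 carries a minor triad in natural-minor keys, so the destination is Bb minor.
Check: the diatonic triads of Bb minor (natural minor) are Bbm (i), Cdim (ii°), Db (III), Ebm (iv), Fm (v), Gb (VI), Ab (VII) — Fm is indeed v.

Bb minor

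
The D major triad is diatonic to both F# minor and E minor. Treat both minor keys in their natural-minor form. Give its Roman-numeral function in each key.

The scale of F# minor (natural minor) is F# G# A B C# D E; D is degree 6, and the triad built there (D-F#-A) is major, so it is VI.
The scale of E minor (natural minor) is E F# G A B C D; D is degree 7, and the triad built there (D-F#-A) is major, so it is VII.

VI in F# minor; VII in E minor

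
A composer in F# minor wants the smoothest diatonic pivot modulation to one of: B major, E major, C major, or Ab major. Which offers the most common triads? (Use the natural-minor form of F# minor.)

Triads of F# minor (natural minor): F# minor (i), G# diminished (ii°), A major (III), B minor (iv), C# minor (v), D major (VI), E major (VII).
B major shares 2: C#m, E.
E major shares 4: F#m, A, C#m, E.
C major shares 0: none.
Ab major shares 0: none.
The most common triads (4) are shared with E major.

E major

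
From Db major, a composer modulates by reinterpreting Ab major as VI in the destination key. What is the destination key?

C minor

The numeral VI denotes a major triad on scale degree 6. With Ab on degree 6, the tonic of the new key is C.
Degree 6 carries a major triad in minor keys, so the destination is C minor.
Check: the diatonic triads of C minor (natural minor) are Cm (i), Ddim (ii°), Eb (III), Fm (iv), Gm (v), Ab (VI), Bb (VII) — Ab major is indeed VI.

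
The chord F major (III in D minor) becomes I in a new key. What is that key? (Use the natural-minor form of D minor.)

The numeral I denotes a major triad on scale degree 1. With F on degree 1, the tonic of the new key is F.
Degree 1 carries a major triad in major keys, so the destination is F major.
Check: the diatonic triads of F major are F (I), Gm (ii), Am (iii), Bb (IV), C (V), Dm (vi), Edim (vii°) — F major is indeed I.

F major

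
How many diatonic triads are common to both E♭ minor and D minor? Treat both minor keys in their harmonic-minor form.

Diatonic triads of E♭ minor (harmonic minor): E♭m (i), Fdim (ii°), G♭aug (III+), A♭m (iv), B♭ (V), C♭ (VI), Ddim (vii°).
Diatonic triads of D minor (harmonic minor): Dm (i), Edim (ii°), Faug (III+), Gm (iv), A (V), B♭ (VI), C♯dim (vii°).
Matching root and quality in both lists: B♭.
That gives 1 common triad.

1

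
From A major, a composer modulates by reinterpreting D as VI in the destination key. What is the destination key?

F# minor

The numeral VI denotes a major triad on scale degree 6. With D on degree 6, the tonic of the new key is F#.
Degree 6 carries a major triad in minor keys, so the destination is F# minor.
Check: the diatonic triads of F# minor (natural minor) are F#m (i), G#dim (ii°), A (III), Bm (iv), C#m (v), D (VI), E (VII) — D is indeed VI.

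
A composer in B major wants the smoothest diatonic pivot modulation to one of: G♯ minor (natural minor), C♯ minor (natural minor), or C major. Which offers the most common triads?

Triads of B major: B major (I), C♯ minor (ii), D♯ minor (iii), E major (IV), F♯ major (V), G♯ minor (vi), A♯ diminished (vii°).
G♯ minor (natural minor) shares 7: B, C♯m, D♯m, E, F♯, G♯m, A♯dim.
C♯ minor (natural minor) shares 4: B, C♯m, E, G♯m.
C major shares 0: none.
The most common triads (7) are shared with G♯ minor.

G♯ minor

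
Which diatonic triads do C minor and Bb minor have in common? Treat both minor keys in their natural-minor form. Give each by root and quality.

Triads in C minor (natural minor): C minor (i), D diminished (ii°), Eb major (III), F minor (iv), G minor (v), Ab major (VI), Bb major (VII).
Triads in Bb minor (natural minor): Bb minor (i), C diminished (ii°), Db major (III), Eb minor (iv), F minor (v), Gb major (VI), Ab major (VII).
Shared triads with their functions: F minor (iv in C minor, v in Bb minor); Ab major (VI in C minor, VII in Bb minor).

Fm, Ab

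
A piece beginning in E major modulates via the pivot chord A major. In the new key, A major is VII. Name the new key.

B minor

The numeral VII denotes a major triad on scale degree 7. With A on degree 7, the tonic of the new key is B.
Degree 7 carries a major triad in natural-minor keys, so the destination is B minor.
Check: the diatonic triads of B minor (natural minor) are Bm (i), C♯dim (ii°), D (III), Em (iv), F♯m (v), G (VI), A (VII) — A major is indeed VII.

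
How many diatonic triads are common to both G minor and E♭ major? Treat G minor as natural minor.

4

Diatonic triads of G minor (natural minor): Gm (i), Adim (ii°), B♭ (III), Cm (iv), Dm (v), E♭ (VI), F (VII).
Diatonic triads of E♭ major: E♭ (I), Fm (ii), Gm (iii), A♭ (IV), B♭ (V), Cm (vi), Ddim (vii°).
Matching root and quality in both lists: Gm, B♭, Cm, E♭.
That gives 4 common triads.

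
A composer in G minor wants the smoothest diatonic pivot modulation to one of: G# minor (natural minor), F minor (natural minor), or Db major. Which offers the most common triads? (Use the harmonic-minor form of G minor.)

Triads of G minor (harmonic minor): Gm (i), Adim (ii°), Bbaug (III+), Cm (iv), D (V), Eb (VI), F#dim (vii°).
G# minor (natural minor) shares 0: none.
F minor (natural minor) shares 2: Cm, Eb.
Db major shares 0: none.
The most common triads (2) are shared with F minor.

F minor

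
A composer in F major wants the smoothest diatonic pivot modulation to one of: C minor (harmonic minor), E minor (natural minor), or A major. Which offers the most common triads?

Triads of F major: F (I), Gm (ii), Am (iii), Bb (IV), C (V), Dm (vi), Edim (vii°).
C minor (harmonic minor) shares 0: none.
E minor (natural minor) shares 2: Am, C.
A major shares 0: none.
The most common triads (2) are shared with E minor.

E minor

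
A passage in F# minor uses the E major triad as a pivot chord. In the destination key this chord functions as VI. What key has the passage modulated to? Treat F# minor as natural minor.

G# minor

The numeral VI denotes a major triad on scale degree 6. With E on degree 6, the tonic of the new key is G#.
Degree 6 carries a major triad in minor keys, so the destination is G# minor.
Check: the diatonic triads of G# minor (natural minor) are G#m (i), A#dim (ii°), B (III), C#m (iv), D#m (v), E (VI), F# (VII) — E major is indeed VI.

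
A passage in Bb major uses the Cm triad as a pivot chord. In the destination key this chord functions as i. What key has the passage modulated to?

C minor

The numeral i denotes a minor triad on scale degree 1. With C on degree 1, the tonic of the new key is C.
Degree 1 carries a minor triad in minor keys, so the destination is C minor.
Check: the diatonic triads of C minor (natural minor) are Cm (i), Ddim (ii°), Eb (III), Fm (iv), Gm (v), Ab (VI), Bb (VII) — Cm is indeed i.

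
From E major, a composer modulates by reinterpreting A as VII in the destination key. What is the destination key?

B minor

The numeral VII denotes a major triad on scale degree 7. With A on degree 7, the tonic of the new key is B.
Degree 7 carries a major triad in natural-minor keys, so the destination is B minor.
Check: the diatonic triads of B minor (natural minor) are Bm (i), C#dim (ii°), D (III), Em (iv), F#m (v), G (VI), A (VII) — A is indeed VII.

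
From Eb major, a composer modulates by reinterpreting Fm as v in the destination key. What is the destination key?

The numeral v denotes a minor triad on scale degree 5. With F on degree 5, the tonic of the new key is Bb.
Degree 5 carries a minor triad in natural-minor keys, so the destination is Bb minor.
Check: the diatonic triads of Bb minor (natural minor) are Bbm (i), Cdim (ii°), Db (III), Ebm (iv), Fm (v), Gb (VI), Ab (VII) — Fm is indeed v.

Bb minor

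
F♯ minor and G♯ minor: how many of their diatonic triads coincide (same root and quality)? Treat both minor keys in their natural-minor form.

Diatonic triads of F♯ minor (natural minor): F♯ minor (i), G♯ diminished (ii°), A major (III), B minor (iv), C♯ minor (v), D major (VI), E major (VII).
Diatonic triads of G♯ minor (natural minor): G♯ minor (i), A♯ diminished (ii°), B major (III), C♯ minor (iv), D♯ minor (v), E major (VI), F♯ major (VII).
Matching root and quality in both lists: C♯ minor, E major.
That gives 2 common triads.

2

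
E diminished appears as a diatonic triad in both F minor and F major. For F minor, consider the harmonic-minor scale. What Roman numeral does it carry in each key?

vii° in F minor; vii° in F major

The scale of F minor (harmonic minor) is F G A♭ B♭ C D♭ E; E is degree 7, and the triad built there (E-G-B♭) is diminished, so it is vii°.
The scale of F major is F G A B♭ C D E; E is degree 7, and the triad built there (E-G-B♭) is diminished, so it is vii°.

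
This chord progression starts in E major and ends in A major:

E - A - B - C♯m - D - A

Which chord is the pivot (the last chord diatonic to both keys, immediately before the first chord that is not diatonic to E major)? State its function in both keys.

Chords diatonic to E major: E, F♯m, G♯m, A, B, C♯m, D♯dim.
Reading the progression, the first chord not in that set is D, so the modulation leaves E major there.
The chord immediately before D is C♯m, which is diatonic to both keys: vi in E major and iii in A major.

C♯m — vi in E major, iii in A major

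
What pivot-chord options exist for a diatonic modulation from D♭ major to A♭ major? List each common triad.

Triads in D♭ major: D♭ (I), E♭m (ii), Fm (iii), G♭ (IV), A♭ (V), B♭m (vi), Cdim (vii°).
Triads in A♭ major: A♭ (I), B♭m (ii), Cm (iii), D♭ (IV), E♭ (V), Fm (vi), Gdim (vii°).
Shared triads with their functions: D♭ (I in D♭ major, IV in A♭ major); Fm (iii in D♭ major, vi in A♭ major); A♭ (V in D♭ major, I in A♭ major); B♭m (vi in D♭ major, ii in A♭ major).

D♭, Fm, A♭, B♭m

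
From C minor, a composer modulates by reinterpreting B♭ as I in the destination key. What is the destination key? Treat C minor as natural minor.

B♭ major

The numeral I denotes a major triad on scale degree 1. With B♭ on degree 1, the tonic of the new key is B♭.
Degree 1 carries a major triad in major keys, so the destination is B♭ major.
Check: the diatonic triads of B♭ major are B♭ (I), Cm (ii), Dm (iii), E♭ (IV), F (V), Gm (vi), Adim (vii°) — B♭ is indeed I.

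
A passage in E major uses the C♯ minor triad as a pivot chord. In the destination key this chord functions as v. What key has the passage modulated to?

The numeral v denotes a minor triad on scale degree 5. With C♯ on degree 5, the tonic of the new key is F♯.
Degree 5 carries a minor triad in natural-minor keys, so the destination is F♯ minor.
Check: the diatonic triads of F♯ minor (natural minor) are F♯m (i), G♯dim (ii°), A (III), Bm (iv), C♯m (v), D (VI), E (VII) — C♯ minor is indeed v.

F♯ minor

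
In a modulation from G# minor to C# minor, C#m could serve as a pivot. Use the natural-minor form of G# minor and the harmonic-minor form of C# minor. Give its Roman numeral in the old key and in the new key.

The scale of G# minor (natural minor) is G# A# B C# D# E F#; C# is degree 4, and the triad built there (C#-E-G#) is minor, so it is iv.
The scale of C# minor (harmonic minor) is C# D# E F# G# A B#; C# is degree 1, and the triad built there (C#-E-G#) is minor, so it is i.

iv in G# minor; i in C# minor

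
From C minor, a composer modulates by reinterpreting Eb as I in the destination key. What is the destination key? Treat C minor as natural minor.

The numeral I denotes a major triad on scale degree 1. With Eb on degree 1, the tonic of the new key is Eb.
Degree 1 carries a major triad in major keys, so the destination is Eb major.
Check: the diatonic triads of Eb major are Eb (I), Fm (ii), Gm (iii), Ab (IV), Bb (V), Cm (vi), Ddim (vii°) — Eb is indeed I.

Eb major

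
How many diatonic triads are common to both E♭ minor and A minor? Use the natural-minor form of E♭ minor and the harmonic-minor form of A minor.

Diatonic triads of E♭ minor (natural minor): E♭m (i), Fdim (ii°), G♭ (III), A♭m (iv), B♭m (v), C♭ (VI), D♭ (VII).
Diatonic triads of A minor (harmonic minor): Am (i), Bdim (ii°), Caug (III+), Dm (iv), E (V), F (VI), G♯dim (vii°).
No triad has the same root and quality in both keys.

0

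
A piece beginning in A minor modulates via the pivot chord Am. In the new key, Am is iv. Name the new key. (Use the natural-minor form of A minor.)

The numeral iv denotes a minor triad on scale degree 4. With A on degree 4, the tonic of the new key is E.
Degree 4 carries a minor triad in minor keys, so the destination is E minor.
Check: the diatonic triads of E minor (natural minor) are Em (i), F#dim (ii°), G (III), Am (iv), Bm (v), C (VI), D (VII) — Am is indeed iv.

E minor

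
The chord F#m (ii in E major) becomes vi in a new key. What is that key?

The numeral vi denotes a minor triad on scale degree 6. With F# on degree 6, the tonic of the new key is A.
Degree 6 carries a minor triad in major keys, so the destination is A major.
Check: the diatonic triads of A major are A (I), Bm (ii), C#m (iii), D (IV), E (V), F#m (vi), G#dim (vii°) — F#m is indeed vi.

A major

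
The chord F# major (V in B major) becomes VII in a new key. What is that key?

G# minor

The numeral VII denotes a major triad on scale degree 7. With F# on degree 7, the tonic of the new key is G#.
Degree 7 carries a major triad in natural-minor keys, so the destination is G# minor.
Check: the diatonic triads of G# minor (natural minor) are G#m (i), A#dim (ii°), B (III), C#m (iv), D#m (v), E (VI), F# (VII) — F# major is indeed VII.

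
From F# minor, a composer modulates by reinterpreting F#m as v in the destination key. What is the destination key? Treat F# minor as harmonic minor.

B minor

The numeral v denotes a minor triad on scale degree 5. With F# on degree 5, the tonic of the new key is B.
Degree 5 carries a minor triad in natural-minor keys, so the destination is B minor.
Check: the diatonic triads of B minor (natural minor) are Bm (i), C#dim (ii°), D (III), Em (iv), F#m (v), G (VI), A (VII) — F#m is indeed v.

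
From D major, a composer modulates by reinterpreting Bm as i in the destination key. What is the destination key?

The numeral i denotes a minor triad on scale degree 1. With B on degree 1, the tonic of the new key is B.
Degree 1 carries a minor triad in minor keys, so the destination is B minor.
Check: the diatonic triads of B minor (natural minor) are Bm (i), C♯dim (ii°), D (III), Em (iv), F♯m (v), G (VI), A (VII) — Bm is indeed i.

B minor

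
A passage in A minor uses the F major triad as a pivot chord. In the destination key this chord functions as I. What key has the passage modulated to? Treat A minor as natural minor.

The numeral I denotes a major triad on scale degree 1. With F on degree 1, the tonic of the new key is F.
Degree 1 carries a major triad in major keys, so the destination is F major.
Check: the diatonic triads of F major are F (I), Gm (ii), Am (iii), Bb (IV), C (V), Dm (vi), Edim (vii°) — F major is indeed I.

F major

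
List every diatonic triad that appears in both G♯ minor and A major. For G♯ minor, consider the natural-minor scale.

Triads in G♯ minor (natural minor): G♯m (i), A♯dim (ii°), B (III), C♯m (iv), D♯m (v), E (VI), F♯ (VII).
Triads in A major: A (I), Bm (ii), C♯m (iii), D (IV), E (V), F♯m (vi), G♯dim (vii°).
Shared triads with their functions: C♯m (iv in G♯ minor, iii in A major); E (VI in G♯ minor, V in A major).

C♯m, E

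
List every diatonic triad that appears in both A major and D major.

A, Bm, D, F♯m

Triads in A major: A major (I), B minor (ii), C♯ minor (iii), D major (IV), E major (V), F♯ minor (vi), G♯ diminished (vii°).
Triads in D major: D major (I), E minor (ii), F♯ minor (iii), G major (IV), A major (V), B minor (vi), C♯ diminished (vii°).
Shared triads with their functions: A major (I in A major, V in D major); B minor (ii in A major, vi in D major); D major (IV in A major, I in D major); F♯ minor (vi in A major, iii in D major).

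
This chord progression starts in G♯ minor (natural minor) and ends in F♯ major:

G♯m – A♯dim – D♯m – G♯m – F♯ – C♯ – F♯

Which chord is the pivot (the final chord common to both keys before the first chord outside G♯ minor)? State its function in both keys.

Chords diatonic to G♯ minor: G♯m, A♯dim, B, C♯m, D♯m, E, F♯.
Reading the progression, the first chord not in that set is C♯, so the modulation leaves G♯ minor there.
The chord immediately before C♯ is F♯, which is diatonic to both keys: VII in G♯ minor and I in F♯ major.

F♯ — VII in G♯ minor, I in F♯ major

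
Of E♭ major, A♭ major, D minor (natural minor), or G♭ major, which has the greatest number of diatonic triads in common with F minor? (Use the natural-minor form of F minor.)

Triads of F minor (natural minor): F minor (i), G diminished (ii°), A♭ major (III), B♭ minor (iv), C minor (v), D♭ major (VI), E♭ major (VII).
E♭ major shares 4: Fm, A♭, Cm, E♭.
A♭ major shares 7: Fm, Gdim, A♭, B♭m, Cm, D♭, E♭.
D minor (natural minor) shares 0: none.
G♭ major shares 2: B♭m, D♭.
The most common triads (7) are shared with A♭ major.

A♭ major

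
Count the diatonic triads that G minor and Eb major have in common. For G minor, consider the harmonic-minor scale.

3

Diatonic triads of G minor (harmonic minor): Gm (i), Adim (ii°), Bbaug (III+), Cm (iv), D (V), Eb (VI), F#dim (vii°).
Diatonic triads of Eb major: Eb (I), Fm (ii), Gm (iii), Ab (IV), Bb (V), Cm (vi), Ddim (vii°).
Matching root and quality in both lists: Gm, Cm, Eb.
That gives 3 common triads.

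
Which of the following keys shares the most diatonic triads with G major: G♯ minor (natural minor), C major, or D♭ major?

Triads of G major: G (I), Am (ii), Bm (iii), C (IV), D (V), Em (vi), F♯dim (vii°).
G♯ minor (natural minor) shares 0: none.
C major shares 4: G, Am, C, Em.
D♭ major shares 0: none.
The most common triads (4) are shared with C major.

C major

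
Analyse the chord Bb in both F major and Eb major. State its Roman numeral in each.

The scale of F major is F G A Bb C D E; Bb is degree 4, and the triad built there (Bb-D-F) is major, so it is IV.
The scale of Eb major is Eb F G Ab Bb C D; Bb is degree 5, and the triad built there (Bb-D-F) is major, so it is V.

IV in F major; V in Eb major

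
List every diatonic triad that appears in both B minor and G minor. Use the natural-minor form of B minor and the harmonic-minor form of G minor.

Triads in B minor (natural minor): B minor (i), C♯ diminished (ii°), D major (III), E minor (iv), F♯ minor (v), G major (VI), A major (VII).
Triads in G minor (harmonic minor): G minor (i), A diminished (ii°), B♭ augmented (III+), C minor (iv), D major (V), E♭ major (VI), F♯ diminished (vii°).
Shared triads with their functions: D major (III in B minor, V in G minor).

D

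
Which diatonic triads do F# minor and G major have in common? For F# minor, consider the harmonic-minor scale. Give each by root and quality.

Triads in F# minor (harmonic minor): F#m (i), G#dim (ii°), Aaug (III+), Bm (iv), C# (V), D (VI), E#dim (vii°).
Triads in G major: G (I), Am (ii), Bm (iii), C (IV), D (V), Em (vi), F#dim (vii°).
Shared triads with their functions: Bm (iv in F# minor, iii in G major); D (VI in F# minor, V in G major).

Bm, D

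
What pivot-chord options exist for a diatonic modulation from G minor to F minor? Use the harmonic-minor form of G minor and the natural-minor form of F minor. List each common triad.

Cm, Eb

Triads in G minor (harmonic minor): Gm (i), Adim (ii°), Bbaug (III+), Cm (iv), D (V), Eb (VI), F#dim (vii°).
Triads in F minor (natural minor): Fm (i), Gdim (ii°), Ab (III), Bbm (iv), Cm (v), Db (VI), Eb (VII).
Shared triads with their functions: Cm (iv in G minor, v in F minor); Eb (VI in G minor, VII in F minor).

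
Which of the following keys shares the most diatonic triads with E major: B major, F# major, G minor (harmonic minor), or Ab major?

Triads of E major: E major (I), F# minor (ii), G# minor (iii), A major (IV), B major (V), C# minor (vi), D# diminished (vii°).
B major shares 4: E, G#m, B, C#m.
F# major shares 2: G#m, B.
G minor (harmonic minor) shares 0: none.
Ab major shares 0: none.
The most common triads (4) are shared with B major.

B major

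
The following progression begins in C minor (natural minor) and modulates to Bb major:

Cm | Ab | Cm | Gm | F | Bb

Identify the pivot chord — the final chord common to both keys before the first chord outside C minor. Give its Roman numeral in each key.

Gm — v in C minor, vi in Bb major

Chords diatonic to C minor: Cm, Ddim, Eb, Fm, Gm, Ab, Bb.
Reading the progression, the first chord not in that set is F, so the modulation leaves C minor there.
The chord immediately before F is Gm, which is diatonic to both keys: v in C minor and vi in Bb major.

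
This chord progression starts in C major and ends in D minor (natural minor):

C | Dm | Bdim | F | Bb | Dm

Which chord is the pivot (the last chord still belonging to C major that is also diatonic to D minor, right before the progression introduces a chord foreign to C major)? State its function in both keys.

F — IV in C major, III in D minor

Chords diatonic to C major: C, Dm, Em, F, G, Am, Bdim.
Reading the progression, the first chord not in that set is Bb, so the modulation leaves C major there.
The chord immediately before Bb is F, which is diatonic to both keys: IV in C major and III in D minor.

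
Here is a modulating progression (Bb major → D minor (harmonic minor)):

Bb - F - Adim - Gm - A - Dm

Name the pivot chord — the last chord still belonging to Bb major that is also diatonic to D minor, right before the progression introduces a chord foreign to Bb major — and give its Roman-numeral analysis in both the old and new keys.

Gm — vi in Bb major, iv in D minor

Chords diatonic to Bb major: Bb, Cm, Dm, Eb, F, Gm, Adim.
Reading the progression, the first chord not in that set is A, so the modulation leaves Bb major there.
The chord immediately before A is Gm, which is diatonic to both keys: vi in Bb major and iv in D minor.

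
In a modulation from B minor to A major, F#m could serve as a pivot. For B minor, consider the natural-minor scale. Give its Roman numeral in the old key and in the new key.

v in B minor; vi in A major

The scale of B minor (natural minor) is B C# D E F# G A; F# is degree 5, and the triad built there (F#-A-C#) is minor, so it is v.
The scale of A major is A B C# D E F# G#; F# is degree 6, and the triad built there (F#-A-C#) is minor, so it is vi.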